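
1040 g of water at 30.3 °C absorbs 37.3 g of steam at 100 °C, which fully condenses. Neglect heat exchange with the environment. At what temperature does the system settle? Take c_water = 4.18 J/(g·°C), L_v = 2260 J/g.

Let T be the final temperature. ΣQ_i = 0:
steam→water at 100 °C releases m L_v = 37.3×2260 = 84298; condensate cools 100→T: 37.3×4.18×(T − 100) = 155.91(T − 100); water warms: 1040×4.18×(T − 30.3) = 4347.2(T − 30.3)
4503.1 T = 84298 + 15591 + 131720 = 231610
T ≈ 51.43 °C, under the boiling point, so the assumption holds.

T_f ≈ 51.4 °C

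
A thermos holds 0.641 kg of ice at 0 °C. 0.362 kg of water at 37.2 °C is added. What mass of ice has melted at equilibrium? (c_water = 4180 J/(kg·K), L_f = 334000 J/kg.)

Heat available from the water dropping to 0 °C: 0.362×4180×37.2 = 56290 J.
Fully melting the ice requires m_ice L_f = 0.641×334000 = 214094 J.
56290 J < 214094 J, so only part of the ice melts and the system sits at 0 °C.
m_melt = 56290 / L_f = 0.1685 kg.

m_melted ≈ 0.169 kg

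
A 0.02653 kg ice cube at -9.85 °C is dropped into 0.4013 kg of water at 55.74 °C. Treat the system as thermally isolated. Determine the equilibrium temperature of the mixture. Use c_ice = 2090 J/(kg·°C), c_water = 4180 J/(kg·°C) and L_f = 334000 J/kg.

Heat gained plus heat lost sum to zero:
warm ice to 0 °C: 0.02653·2090·(0 − (-9.85)) = 546.16; latent heat to melt: 0.02653·334000 = 8861; meltwater 0→T: 0.02653·4180·T = 110.9 T; water: 1677.4(T − 55.74)
1788.3 T = 93500 − 9407.2 = 84093
T ≈ 47.02 °C. Since T > 0 °C, the all-ice-melts assumption holds.

T_f ≈ 47.0 °C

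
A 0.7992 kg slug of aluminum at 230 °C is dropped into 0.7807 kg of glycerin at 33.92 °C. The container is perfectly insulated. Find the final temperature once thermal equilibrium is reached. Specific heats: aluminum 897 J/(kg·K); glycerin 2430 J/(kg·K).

T_f is the heat-capacity-weighted average of the initial temperatures:
T_f = (716.88*230 + 1897.1*33.92) / (716.88 + 1897.1)
    = 229233 / 2614 ≈ 87.69 °C

T_f ≈ 87.7 °C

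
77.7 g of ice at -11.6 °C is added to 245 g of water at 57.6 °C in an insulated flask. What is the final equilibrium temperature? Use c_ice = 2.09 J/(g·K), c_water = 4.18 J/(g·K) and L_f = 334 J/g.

Setting the total heat transfer to zero:
warm ice to 0 °C: 77.7·2.09·(0 − (-11.6)) = 1883.8; fusion: m_ice L_f = 77.7·334 = 25952; warm the meltwater: 324.79 T; water cools: 245·4.18·(T − 57.6) = 1024.1(T − 57.6)
1348.9 T = 58988 − 27836 = 31153
T ≈ 23.10 °C — above 0 °C, consistent with complete melting.

T_f ≈ 23.1 °C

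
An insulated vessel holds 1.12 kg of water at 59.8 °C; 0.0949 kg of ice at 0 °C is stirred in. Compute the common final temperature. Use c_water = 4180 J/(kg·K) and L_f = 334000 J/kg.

Energy balance with sensible and latent terms:
fusion: m_ice L_f = 0.0949×334000 = 31697; warm the meltwater: 396.68 T; water cools: 1.12×4180×(T − 59.8) = 4681.6(T − 59.8)
5078.3 T = 279960 − 31697 = 248263
T ≈ 48.89 °C. Since T > 0 °C, the all-ice-melts assumption holds.

T_f ≈ 48.9 °C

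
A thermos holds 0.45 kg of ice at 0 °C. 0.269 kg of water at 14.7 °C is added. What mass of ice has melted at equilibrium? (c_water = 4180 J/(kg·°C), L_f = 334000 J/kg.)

Heat available from the water dropping to 0 °C: 0.269·4180·14.7 = 16529 J.
Fully melting the ice requires m_ice L_f = 0.45·334000 = 150300 J.
That's not enough to melt it all — equilibrium is at 0 °C with ice remaining.
m_melt = 16529 / L_f = 0.04949 kg.

m_melted ≈ 0.0495 kg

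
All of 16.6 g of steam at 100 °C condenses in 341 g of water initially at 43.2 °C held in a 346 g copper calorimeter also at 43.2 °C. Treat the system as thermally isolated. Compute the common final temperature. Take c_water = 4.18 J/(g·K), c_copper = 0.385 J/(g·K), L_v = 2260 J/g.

T_f ≈ 68.7 °C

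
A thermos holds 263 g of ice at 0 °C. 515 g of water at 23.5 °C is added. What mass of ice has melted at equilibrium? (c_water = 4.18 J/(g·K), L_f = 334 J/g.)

Cooling the water to 0 °C releases 515·4.18·23.5 = 50588 J.
Melting all 263 g of ice would need 263·334 = 87842 J.
That's not enough to melt it all — equilibrium is at 0 °C with ice remaining.
Mass melted = 50588/334 ≈ 151.5 g.

m_melted ≈ 151 g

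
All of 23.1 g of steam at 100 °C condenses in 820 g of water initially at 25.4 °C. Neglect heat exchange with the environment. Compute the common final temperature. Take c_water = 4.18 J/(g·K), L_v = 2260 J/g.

T_f ≈ 42.3 °C

Heat gained plus heat lost sum to zero:
steam→water at 100 °C releases m L_v = 23.1·2260 = 52206
  condensate cools 100→T: 23.1·4.18·(T − 100) = 96.56(T − 100)
  water warms: 820·4.18·(T − 25.4) = 3427.6(T − 25.4)
3524.2 T = 52206 + 9655.8 + 87061 = 148923
T ≈ 42.26 °C — below 100 °C, confirming all the steam condensed.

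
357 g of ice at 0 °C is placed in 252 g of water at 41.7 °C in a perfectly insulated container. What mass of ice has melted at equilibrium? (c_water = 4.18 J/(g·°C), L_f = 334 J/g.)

Cooling the water to 0 °C releases 252·4.18·41.7 = 43925 J.
To melt every bit of ice: 357·334 = 119238 J.
43925 J < 119238 J, so only part of the ice melts and the system sits at 0 °C.
Mass melted = 43925/334 ≈ 131.5 g.

m_melted ≈ 132 g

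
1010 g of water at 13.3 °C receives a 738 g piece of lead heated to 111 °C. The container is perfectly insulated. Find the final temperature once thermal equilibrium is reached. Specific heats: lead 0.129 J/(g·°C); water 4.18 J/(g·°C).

T_f ≈ 15.5 °C

Let T be the final temperature. ΣQ_i = 0:
738·0.129·(T − 111) + 1010·4.18·(T − 13.3) = 0
4317 T = 66717
T = 66717 / 4317 = 15.5 °C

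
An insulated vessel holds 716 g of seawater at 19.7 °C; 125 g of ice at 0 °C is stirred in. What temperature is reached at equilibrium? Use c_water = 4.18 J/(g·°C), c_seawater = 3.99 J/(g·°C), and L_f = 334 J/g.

T_f ≈ 4.3 °C

Let T be the final temperature. ΣQ_i = 0:
latent heat to melt: 125×334 = 41750; warm the meltwater: 522.5 T; seawater cools: 716×3.99×(T − 19.7) = 2856.8(T − 19.7)
3379.3 T = 56280 − 41750 = 14530
T ≈ 4.30 °C — above 0 °C, consistent with complete melting.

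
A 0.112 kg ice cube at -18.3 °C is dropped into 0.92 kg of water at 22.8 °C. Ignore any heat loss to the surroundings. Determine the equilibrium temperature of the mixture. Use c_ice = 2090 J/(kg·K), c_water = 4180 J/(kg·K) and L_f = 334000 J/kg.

T_f ≈ 10.7 °C

Energy balance with sensible and latent terms:
warm ice to 0 °C: 0.112·2090·(0 − (-18.3)) = 4283.7
  melt ice: 0.112·334000 = 37408
  meltwater 0→T: 0.112·4180·T = 468.16 T
  water: 3845.6(T − 22.8)
4313.8 T = 87680 − 41692 = 45988
T ≈ 10.66 °C (positive, so assuming full melt was valid).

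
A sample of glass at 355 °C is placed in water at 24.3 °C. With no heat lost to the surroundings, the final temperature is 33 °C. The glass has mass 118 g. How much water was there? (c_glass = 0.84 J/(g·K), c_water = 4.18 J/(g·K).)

Heat lost by the glass = heat gained by the water:
118×0.84×(355 − 33) = m×4.18×(33 − 24.3)
36.37 m = 31917  ⇒  m ≈ 877.7 g

m ≈ 878 g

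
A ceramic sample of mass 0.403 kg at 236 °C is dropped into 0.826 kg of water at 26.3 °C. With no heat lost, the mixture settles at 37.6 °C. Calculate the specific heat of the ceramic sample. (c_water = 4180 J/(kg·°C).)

c ≈ 488 J/(kg·°C)

Heat lost by the ceramic sample = heat gained by the water:
0.403×c×(236 − 37.6) = 0.826×4180×(37.6 − 26.3)
79.96 c = 39015  ⇒  c ≈ 488 J/(kg·°C)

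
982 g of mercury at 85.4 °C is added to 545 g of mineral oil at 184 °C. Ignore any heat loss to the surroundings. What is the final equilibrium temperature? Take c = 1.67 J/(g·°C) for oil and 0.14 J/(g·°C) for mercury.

With ΣQ=0 the equilibrium temperature is the m·c-weighted mean:
T_f = (910.15*184 + 137.48*85.4) / (910.15 + 137.48)
    = 179208 / 1047.6 ≈ 171.06 °C

T_f ≈ 171.1 °C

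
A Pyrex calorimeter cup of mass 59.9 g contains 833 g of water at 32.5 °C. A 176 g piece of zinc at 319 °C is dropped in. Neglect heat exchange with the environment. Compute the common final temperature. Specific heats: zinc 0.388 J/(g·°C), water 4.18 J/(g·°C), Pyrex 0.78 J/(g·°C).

Energy conservation, ΣQ = 0:
176*0.388*(T − 319) + 833*4.18*(T − 32.5) + 59.9*0.78*(T − 32.5) = 0
(68.29 + 3481.9 + 46.72) T = 68.29*319 + 3481.9*32.5 + 46.72*32.5
T ≈ 37.94 °C

T_f ≈ 37.9 °C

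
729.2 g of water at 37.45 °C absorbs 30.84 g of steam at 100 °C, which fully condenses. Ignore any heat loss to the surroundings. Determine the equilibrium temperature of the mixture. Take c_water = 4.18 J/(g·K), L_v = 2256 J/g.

T_f ≈ 61.9 °C

Taking heat into each body as positive, Σ m c ΔT = 0:
condense steam: −30.84×2256 = −69575
  condensate cools 100→T: 30.84×4.18×(T − 100) = 128.91(T − 100)
  water warms: 729.2×4.18×(T − 37.45) = 3048.1(T − 37.45)
3177 T = 69575 + 12891 + 114150 = 196616
T ≈ 61.89 °C — below 100 °C, confirming all the steam condensed.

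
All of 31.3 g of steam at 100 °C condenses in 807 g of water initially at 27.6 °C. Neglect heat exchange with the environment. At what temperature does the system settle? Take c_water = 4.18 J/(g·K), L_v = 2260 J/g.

Energy conservation, ΣQ = 0:
condense steam: −31.3×2260 = −70738; condensate cools 100→T: 31.3×4.18×(T − 100) = 130.83(T − 100); original water: 3373.3(T − 27.6)
3504.1 T = 70738 + 13083 + 93102 = 176923
T ≈ 50.49 °C — below 100 °C, confirming all the steam condensed.

T_f ≈ 50.5 °C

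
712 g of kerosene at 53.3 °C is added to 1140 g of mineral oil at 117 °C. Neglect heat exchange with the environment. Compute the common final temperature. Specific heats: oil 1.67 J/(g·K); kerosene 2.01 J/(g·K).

T_f ≈ 89.7 °C

Heat lost by the oil equals heat gained by the kerosene:
1140*1.67*(117 − T) = 712*2.01*(T − 53.3)
1903.8(117 − T) = 1431.1(T − 53.3)
3334.9 T = 299023  ⇒  T ≈ 89.66 °C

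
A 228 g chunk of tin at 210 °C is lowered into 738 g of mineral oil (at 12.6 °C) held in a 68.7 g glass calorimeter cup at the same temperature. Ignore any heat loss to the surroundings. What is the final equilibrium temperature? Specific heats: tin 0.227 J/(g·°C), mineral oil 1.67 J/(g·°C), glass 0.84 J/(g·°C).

Heat gained plus heat lost sum to zero:
228*0.227*(T − 210) + 738*1.67*(T − 12.6) + 68.7*0.84*(T − 12.6) = 0
51.76(T − 210) + 1232.5(T − 12.6) + 57.71(T − 12.6) = 0
(51.76 + 1232.5 + 57.71) T = 51.76*210 + 1232.5*12.6 + 57.71*12.6
T = 27125 / 1341.9 = 20.2 °C

T_f ≈ 20.2 °C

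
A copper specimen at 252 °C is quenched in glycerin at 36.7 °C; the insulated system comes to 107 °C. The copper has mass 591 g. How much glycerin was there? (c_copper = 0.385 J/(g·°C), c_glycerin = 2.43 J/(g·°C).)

m ≈ 193 g

Heat gained plus heat lost sum to zero:
591·0.385·(107 − 252) + m·2.43·(107 − 36.7) = 0
170.83 m = 32993
m = 32993/170.83 ≈ 193.1 g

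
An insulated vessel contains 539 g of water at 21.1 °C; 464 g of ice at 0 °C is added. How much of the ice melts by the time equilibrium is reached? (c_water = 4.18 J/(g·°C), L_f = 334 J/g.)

Cooling the water to 0 °C releases 539·4.18·21.1 = 47539 J.
Melting all 464 g of ice would need 464·334 = 154976 J.
That's not enough to melt it all — equilibrium is at 0 °C with ice remaining.
m_melt = 47539 / L_f = 142.3 g.

m_melted ≈ 142 g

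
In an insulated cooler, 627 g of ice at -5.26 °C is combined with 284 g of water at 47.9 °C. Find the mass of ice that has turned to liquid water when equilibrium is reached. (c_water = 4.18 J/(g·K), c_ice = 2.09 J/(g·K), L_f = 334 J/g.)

m_melted ≈ 150 g

Cooling the water to 0 °C releases 284×4.18×47.9 = 56863 J.
Of that, 627×2.09×5.26 = 6892.9 J goes to bring the ice to 0 °C, leaving 49970 J.
Melting all 627 g of ice would need 627×334 = 209418 J.
That's not enough to melt it all — equilibrium is at 0 °C with ice remaining.
Mass melted = 49970/334 ≈ 149.6 g.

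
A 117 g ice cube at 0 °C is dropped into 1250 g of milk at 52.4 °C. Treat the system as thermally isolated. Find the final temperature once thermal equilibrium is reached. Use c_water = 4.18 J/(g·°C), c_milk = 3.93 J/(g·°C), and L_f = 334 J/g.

Energy conservation, ΣQ = 0:
melt ice: 117×334 = 39078; meltwater 0→T: 117×4.18×T = 489.06 T; milk cools: 1250×3.93×(T − 52.4) = 4912.5(T − 52.4)
5401.6 T = 257415 − 39078 = 218337
T ≈ 40.42 °C — above 0 °C, consistent with complete melting.

T_f ≈ 40.4 °C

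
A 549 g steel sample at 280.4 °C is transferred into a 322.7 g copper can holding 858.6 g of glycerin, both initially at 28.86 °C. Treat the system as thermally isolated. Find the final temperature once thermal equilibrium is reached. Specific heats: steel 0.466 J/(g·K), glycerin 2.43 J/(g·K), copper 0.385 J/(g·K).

T_f ≈ 55.0 °C

Energy conservation, ΣQ = 0:
549×0.466×(T − 280.4) + 858.6×2.43×(T − 28.86) + 322.7×0.385×(T − 28.86) = 0
(255.83 + 2086.4 + 124.24) T = 255.83×280.4 + 2086.4×28.86 + 124.24×28.86
T ≈ 54.95 °C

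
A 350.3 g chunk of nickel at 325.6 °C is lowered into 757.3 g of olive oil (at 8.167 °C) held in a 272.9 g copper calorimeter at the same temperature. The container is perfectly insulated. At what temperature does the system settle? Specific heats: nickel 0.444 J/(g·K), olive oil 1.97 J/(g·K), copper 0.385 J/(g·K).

Net heat exchanged in the isolated system is zero:
350.3*0.444*(T − 325.6) + 757.3*1.97*(T − 8.167) + 272.9*0.385*(T − 8.167) = 0
155.53(T − 325.6) + 1491.9(T − 8.167) + 105.07(T − 8.167) = 0
1752.5 T = 63684
T = 63684 / 1752.5 = 36.3 °C

T_f ≈ 36.3 °C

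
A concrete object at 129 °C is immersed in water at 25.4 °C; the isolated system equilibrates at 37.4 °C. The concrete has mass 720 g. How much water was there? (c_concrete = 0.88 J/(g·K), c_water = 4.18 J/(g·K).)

m ≈ 1160 g

Setting the total heat transfer to zero:
720×0.88×(37.4 − 129) + m×4.18×(37.4 − 25.4) = 0
50.16 m = 58038
m = 58038/50.16 ≈ 1157 g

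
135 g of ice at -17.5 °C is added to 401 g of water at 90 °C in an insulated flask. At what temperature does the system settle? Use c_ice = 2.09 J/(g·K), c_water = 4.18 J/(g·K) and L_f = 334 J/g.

Setting the total heat transfer to zero:
ice -17.5→0 °C: 135×2.09×17.5 = 4937.6
  latent heat to melt: 135×334 = 45090
  warm the meltwater: 564.3 T
  water cools: 401×4.18×(T − 90) = 1676.2(T − 90)
2240.5 T = 150856 − 50028 = 100829
T ≈ 45.00 °C — above 0 °C, consistent with complete melting.

T_f ≈ 45.0 °C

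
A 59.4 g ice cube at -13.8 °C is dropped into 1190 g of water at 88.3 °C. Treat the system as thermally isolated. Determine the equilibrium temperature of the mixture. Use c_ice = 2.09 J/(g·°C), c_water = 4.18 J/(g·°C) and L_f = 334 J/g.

T_f ≈ 80.0 °C

Conservation of energy gives ΣQ = 0:
ice -13.8→0 °C: 59.4·2.09·13.8 = 1713.2
  melt ice: 59.4·334 = 19840
  warm the meltwater: 248.29 T
  water cools: 1190·4.18·(T − 88.3) = 4974.2(T − 88.3)
5222.5 T = 439222 − 21553 = 417669
T ≈ 79.98 °C. Since T > 0 °C, the all-ice-melts assumption holds.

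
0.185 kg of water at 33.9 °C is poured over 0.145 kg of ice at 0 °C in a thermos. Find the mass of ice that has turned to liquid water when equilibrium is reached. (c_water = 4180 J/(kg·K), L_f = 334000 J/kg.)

Water can give up m c ΔT = 0.185×4180×33.9 = 26215 J before reaching 0 °C.
To melt every bit of ice: 0.145×334000 = 48430 J.
Since 26215 < 48430 J, not all the ice melts; equilibrium is at 0 °C.
Mass melted = 26215/334000 ≈ 0.07849 kg.

m_melted ≈ 0.0785 kg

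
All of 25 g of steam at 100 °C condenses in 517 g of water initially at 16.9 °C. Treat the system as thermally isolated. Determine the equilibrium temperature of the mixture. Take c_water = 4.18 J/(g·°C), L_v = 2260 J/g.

T_f ≈ 45.7 °C

Energy conservation, ΣQ = 0:
steam→water at 100 °C releases m L_v = 25×2260 = 56500; condensed water 100 °C→T: 104.5(T − 100); water warms: 517×4.18×(T − 16.9) = 2161.1(T − 16.9)
2265.6 T = 56500 + 10450 + 36522 = 103472
T ≈ 45.67 °C, under the boiling point, so the assumption holds.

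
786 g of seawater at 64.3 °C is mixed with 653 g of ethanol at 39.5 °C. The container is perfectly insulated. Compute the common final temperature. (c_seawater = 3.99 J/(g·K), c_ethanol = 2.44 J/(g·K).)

T_f ≈ 55.9 °C

Net heat exchanged in the isolated system is zero:
786×3.99×(T − 64.3) + 653×2.44×(T − 39.5) = 0
4729.5 T = 264590
T = 264590 / 4729.5 = 55.9 °C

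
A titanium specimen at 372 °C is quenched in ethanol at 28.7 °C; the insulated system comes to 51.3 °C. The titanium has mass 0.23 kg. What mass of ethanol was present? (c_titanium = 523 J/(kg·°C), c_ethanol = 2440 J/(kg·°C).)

Taking heat into each body as positive, Σ m c ΔT = 0:
0.23×523×(51.3 − 372) + m×2440×(51.3 − 28.7) = 0
55144 m = 38577
m = 38577/55144 ≈ 0.6996 kg

m ≈ 0.7 kg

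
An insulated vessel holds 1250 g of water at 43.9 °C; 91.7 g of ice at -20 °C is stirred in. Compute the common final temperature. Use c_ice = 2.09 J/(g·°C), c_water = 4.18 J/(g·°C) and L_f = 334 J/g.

T_f ≈ 34.8 °C

Sum of m c ΔT and latent-heat terms is zero:
ice -20→0 °C: 91.7·2.09·20 = 3833.1
  latent heat to melt: 91.7·334 = 30628
  warm the meltwater: 383.31 T
  water: 5225(T − 43.9)
5608.3 T = 229378 − 34461 = 194917
T ≈ 34.75 °C. Since T > 0 °C, the all-ice-melts assumption holds.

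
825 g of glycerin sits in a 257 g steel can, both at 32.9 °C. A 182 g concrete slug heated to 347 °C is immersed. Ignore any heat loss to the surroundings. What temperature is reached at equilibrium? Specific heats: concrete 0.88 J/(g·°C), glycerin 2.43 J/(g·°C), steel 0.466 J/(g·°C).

T_f is the heat-capacity-weighted average of the initial temperatures:
T_f = (160.16×347 + 2004.8×32.9 + 119.76×32.9) / (160.16 + 2004.8 + 119.76)
    = 125472 / 2284.7 ≈ 54.92 °C

T_f ≈ 54.9 °C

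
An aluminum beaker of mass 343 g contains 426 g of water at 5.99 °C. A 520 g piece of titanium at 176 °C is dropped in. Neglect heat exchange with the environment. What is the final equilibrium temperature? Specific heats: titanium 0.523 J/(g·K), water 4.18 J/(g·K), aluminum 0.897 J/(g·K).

Net heat exchanged in the isolated system is zero:
520*0.523*(T − 176) + 426*4.18*(T − 5.99) + 343*0.897*(T − 5.99) = 0
2360.3 T = 60374
T = 60374/2360.3 ≈ 25.58 °C

T_f ≈ 25.6 °C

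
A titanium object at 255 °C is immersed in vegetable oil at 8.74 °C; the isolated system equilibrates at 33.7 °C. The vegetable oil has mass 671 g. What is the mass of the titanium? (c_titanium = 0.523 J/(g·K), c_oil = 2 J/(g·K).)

m ≈ 289 g

Taking heat into each body as positive, Σ m c ΔT = 0:
m×0.523×(33.7 − 255) + 671×2×(33.7 − 8.74) = 0
-115.74 m = -33496
m = -33496/-115.74 ≈ 289.4 g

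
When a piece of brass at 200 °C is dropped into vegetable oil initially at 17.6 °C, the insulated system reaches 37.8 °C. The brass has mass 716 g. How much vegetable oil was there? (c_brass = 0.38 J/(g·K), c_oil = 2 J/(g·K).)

m ≈ 1090 g

|Q_brass| = |Q_oil|:
716·0.38·(200 − 37.8) = m·2·(37.8 − 17.6)
40.4 m = 44131  ⇒  m ≈ 1092 g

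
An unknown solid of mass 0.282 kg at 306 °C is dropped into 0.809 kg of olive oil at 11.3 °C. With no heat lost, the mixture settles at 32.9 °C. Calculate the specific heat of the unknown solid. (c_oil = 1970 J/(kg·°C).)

c ≈ 447 J/(kg·°C)

Net heat exchanged in the isolated system is zero:
0.282×c×(32.9 − 306) + 0.809×1970×(32.9 − 11.3) = 0
-77.01 c = -34425
c = -34425/-77.01 ≈ 447 J/(kg·°C)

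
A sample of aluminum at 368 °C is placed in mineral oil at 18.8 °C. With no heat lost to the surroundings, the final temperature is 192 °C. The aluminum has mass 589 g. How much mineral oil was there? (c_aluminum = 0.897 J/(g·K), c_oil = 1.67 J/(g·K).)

m ≈ 321 g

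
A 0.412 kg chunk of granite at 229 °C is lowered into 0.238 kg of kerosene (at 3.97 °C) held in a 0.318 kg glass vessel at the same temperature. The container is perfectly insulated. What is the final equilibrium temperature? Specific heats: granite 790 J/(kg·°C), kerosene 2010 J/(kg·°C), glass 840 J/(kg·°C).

T_f = Σ m_i c_i T_i / Σ m_i c_i:
T_f = (325.48×229 + 478.38×3.97 + 267.12×3.97) / (325.48 + 478.38 + 267.12)
    = 77495 / 1071 ≈ 72.36 °C

T_f ≈ 72.4 °C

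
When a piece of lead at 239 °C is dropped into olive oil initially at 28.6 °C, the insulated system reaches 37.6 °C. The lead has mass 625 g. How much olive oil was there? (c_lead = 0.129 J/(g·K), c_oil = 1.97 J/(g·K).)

m ≈ 916 g

Setting the total heat transfer to zero:
625·0.129·(37.6 − 239) + m·1.97·(37.6 − 28.6) = 0
17.73 m = 16238
m = 16238/17.73 ≈ 915.8 g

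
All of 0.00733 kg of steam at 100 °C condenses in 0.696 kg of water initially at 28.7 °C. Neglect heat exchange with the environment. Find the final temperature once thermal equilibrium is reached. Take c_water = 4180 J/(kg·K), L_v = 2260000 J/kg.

T_f ≈ 35.1 °C

Energy conservation, ΣQ = 0:
latent heat released on condensation: 0.00733×2260000 = 16566; condensate cools 100→T: 0.00733×4180×(T − 100) = 30.64(T − 100); water warms: 0.696×4180×(T − 28.7) = 2909.3(T − 28.7)
2939.9 T = 16566 + 3063.9 + 83496 = 103126
T ≈ 35.08 °C (< 100 °C, so full condensation is consistent).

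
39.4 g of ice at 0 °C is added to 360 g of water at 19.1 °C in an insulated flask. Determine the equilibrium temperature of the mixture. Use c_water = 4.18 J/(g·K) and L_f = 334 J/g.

Setting the total heat transfer to zero:
fusion: m_ice L_f = 39.4·334 = 13160; meltwater 0→T: 39.4·4.18·T = 164.69 T; water: 1504.8(T − 19.1)
1669.5 T = 28742 − 13160 = 15582
T ≈ 9.33 °C (positive, so assuming full melt was valid).

T_f ≈ 9.3 °C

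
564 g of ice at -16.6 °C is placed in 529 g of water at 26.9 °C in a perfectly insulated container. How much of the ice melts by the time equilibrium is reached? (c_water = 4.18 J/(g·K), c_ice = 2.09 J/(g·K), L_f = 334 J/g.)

Cooling the water to 0 °C releases 529·4.18·26.9 = 59482 J.
Of that, 564·2.09·16.6 = 19567 J goes to bring the ice to 0 °C, leaving 39914 J.
Melting all 564 g of ice would need 564·334 = 188376 J.
Since 39914 < 188376 J, not all the ice melts; equilibrium is at 0 °C.
Mass melted = 39914/334 ≈ 119.5 g.

m_melted ≈ 120 g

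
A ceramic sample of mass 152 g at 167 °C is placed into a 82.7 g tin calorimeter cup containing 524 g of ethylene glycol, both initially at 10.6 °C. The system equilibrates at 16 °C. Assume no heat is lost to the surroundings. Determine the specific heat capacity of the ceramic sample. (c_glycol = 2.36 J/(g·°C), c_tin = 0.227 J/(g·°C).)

Setting the total heat transfer to zero:
152·c·(16 − 167) + 524·2.36·(16 − 10.6) + 82.7·0.227·(16 − 10.6) = 0
-22952 c = -6779.2
c = -6779.2/-22952 ≈ 0.2954 J/(g·°C)

c ≈ 0.295 J/(g·°C)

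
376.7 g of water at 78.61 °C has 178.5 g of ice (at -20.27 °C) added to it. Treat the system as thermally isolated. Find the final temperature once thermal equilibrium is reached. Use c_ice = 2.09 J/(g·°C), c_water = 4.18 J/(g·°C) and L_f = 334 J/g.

T_f ≈ 24.4 °C

Net heat exchanged in the isolated system is zero:
ice -20.27→0 °C: 178.5·2.09·20.27 = 7562; fusion: m_ice L_f = 178.5·334 = 59619; warm the meltwater: 746.13 T; water cools: 376.7·4.18·(T − 78.61) = 1574.6(T − 78.61)
2320.7 T = 123780 − 67181 = 56599
T ≈ 24.39 °C (positive, so assuming full melt was valid).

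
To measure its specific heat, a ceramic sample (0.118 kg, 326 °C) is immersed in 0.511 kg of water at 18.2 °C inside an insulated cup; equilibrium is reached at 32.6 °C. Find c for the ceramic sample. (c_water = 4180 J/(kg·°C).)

c ≈ 888 J/(kg·°C)

Heat lost by the ceramic sample = heat gained by the water:
0.118·c·(326 − 32.6) = 0.511·4180·(32.6 − 18.2)
34.62 c = 30758  ⇒  c ≈ 888.4 J/(kg·°C)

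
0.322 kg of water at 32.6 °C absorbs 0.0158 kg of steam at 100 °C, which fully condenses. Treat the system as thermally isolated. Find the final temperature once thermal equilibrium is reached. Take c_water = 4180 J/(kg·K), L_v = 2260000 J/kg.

T_f ≈ 61.0 °C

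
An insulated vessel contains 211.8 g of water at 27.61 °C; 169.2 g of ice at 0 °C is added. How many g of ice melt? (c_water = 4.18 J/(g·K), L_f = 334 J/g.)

Heat available from the water dropping to 0 °C: 211.8·4.18·27.61 = 24444 J.
To melt every bit of ice: 169.2·334 = 56513 J.
That's not enough to melt it all — equilibrium is at 0 °C with ice remaining.
m_melted·334 = 24444  ⇒  m_melted ≈ 73.19 g.

m_melted ≈ 73.2 g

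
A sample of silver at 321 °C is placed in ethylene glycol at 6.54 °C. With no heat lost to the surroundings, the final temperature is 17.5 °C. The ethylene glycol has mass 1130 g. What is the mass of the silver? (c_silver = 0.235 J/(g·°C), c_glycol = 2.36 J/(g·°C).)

Heat gained plus heat lost sum to zero:
m×0.235×(17.5 − 321) + 1130×2.36×(17.5 − 6.54) = 0
-71.32 m = -29228
m = -29228/-71.32 ≈ 409.8 g

m ≈ 410 g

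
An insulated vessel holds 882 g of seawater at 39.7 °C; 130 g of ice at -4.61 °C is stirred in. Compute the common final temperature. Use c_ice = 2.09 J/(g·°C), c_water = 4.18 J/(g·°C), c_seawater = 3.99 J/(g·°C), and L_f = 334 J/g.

T_f ≈ 23.4 °C

Conservation of energy gives ΣQ = 0:
warm ice to 0 °C: 130·2.09·(0 − (-4.61)) = 1252.5; melt ice: 130·334 = 43420; warm the meltwater: 543.4 T; seawater cools: 882·3.99·(T − 39.7) = 3519.2(T − 39.7)
4062.6 T = 139711 − 44673 = 95039
T ≈ 23.39 °C (positive, so assuming full melt was valid).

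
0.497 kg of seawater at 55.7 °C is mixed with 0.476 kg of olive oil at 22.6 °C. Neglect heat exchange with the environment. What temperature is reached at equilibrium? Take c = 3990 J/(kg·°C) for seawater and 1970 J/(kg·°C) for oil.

Taking heat into each body as positive, Σ m c ΔT = 0:
0.497·3990·(T − 55.7) + 0.476·1970·(T − 22.6) = 0
1983(T − 55.7) + 937.72(T − 22.6) = 0
(1983 + 937.72) T = 1983·55.7 + 937.72·22.6
T = 131647/2920.8 ≈ 45.07 °C

T_f ≈ 45.1 °C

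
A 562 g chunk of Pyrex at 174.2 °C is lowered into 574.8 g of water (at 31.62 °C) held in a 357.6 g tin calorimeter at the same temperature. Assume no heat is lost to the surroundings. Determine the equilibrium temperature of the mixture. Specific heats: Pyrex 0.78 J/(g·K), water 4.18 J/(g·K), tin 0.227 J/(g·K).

T_f = Σ m_i c_i T_i / Σ m_i c_i:
T_f = (438.36·174.2 + 2402.7·31.62 + 81.18·31.62) / (438.36 + 2402.7 + 81.18)
    = 154901 / 2922.2 ≈ 53.01 °C

T_f ≈ 53.0 °C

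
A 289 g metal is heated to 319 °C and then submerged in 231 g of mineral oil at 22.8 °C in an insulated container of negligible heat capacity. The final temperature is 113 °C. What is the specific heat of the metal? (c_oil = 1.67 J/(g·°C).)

m_s c (T_s − T_f) = m_oil c_oil (T_f − T_0):
289·c·(319 − 113) = 231·1.67·(113 − 22.8)
59534 c = 34796  ⇒  c ≈ 0.5845 J/(g·°C)

c ≈ 0.584 J/(g·°C)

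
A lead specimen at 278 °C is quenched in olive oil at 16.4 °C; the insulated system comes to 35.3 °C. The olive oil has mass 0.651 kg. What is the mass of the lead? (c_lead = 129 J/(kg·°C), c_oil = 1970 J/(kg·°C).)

m ≈ 0.774 kg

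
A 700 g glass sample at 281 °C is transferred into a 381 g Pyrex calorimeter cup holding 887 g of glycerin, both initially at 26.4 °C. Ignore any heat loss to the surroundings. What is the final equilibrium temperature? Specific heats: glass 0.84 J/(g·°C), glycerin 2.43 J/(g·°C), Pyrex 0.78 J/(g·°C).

T_f ≈ 75.6 °C

T_f = Σ m_i c_i T_i / Σ m_i c_i:
T_f = (588*281 + 2155.4*26.4 + 297.18*26.4) / (588 + 2155.4 + 297.18)
    = 229976 / 3040.6 ≈ 75.64 °C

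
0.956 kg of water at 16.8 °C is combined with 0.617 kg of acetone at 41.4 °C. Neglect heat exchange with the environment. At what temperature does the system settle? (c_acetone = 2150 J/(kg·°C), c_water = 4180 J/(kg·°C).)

Taking heat into each body as positive, Σ m c ΔT = 0:
0.617*2150*(T − 41.4) + 0.956*4180*(T − 16.8) = 0
1326.5(T − 41.4) + 3996.1(T − 16.8) = 0
(1326.5 + 3996.1) T = 1326.5*41.4 + 3996.1*16.8
T = 122053/5322.6 ≈ 22.93 °C

T_f ≈ 22.9 °C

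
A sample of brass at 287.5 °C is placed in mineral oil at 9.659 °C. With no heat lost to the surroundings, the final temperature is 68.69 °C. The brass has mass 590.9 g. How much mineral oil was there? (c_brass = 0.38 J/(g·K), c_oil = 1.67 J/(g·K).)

m ≈ 498 g

Energy conservation, ΣQ = 0:
590.9·0.38·(68.69 − 287.5) + m·1.67·(68.69 − 9.659) = 0
98.58 m = 49132
m = 49132/98.58 ≈ 498.4 g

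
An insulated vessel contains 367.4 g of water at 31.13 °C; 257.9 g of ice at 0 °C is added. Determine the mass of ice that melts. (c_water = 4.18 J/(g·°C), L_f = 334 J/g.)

m_melted ≈ 143 g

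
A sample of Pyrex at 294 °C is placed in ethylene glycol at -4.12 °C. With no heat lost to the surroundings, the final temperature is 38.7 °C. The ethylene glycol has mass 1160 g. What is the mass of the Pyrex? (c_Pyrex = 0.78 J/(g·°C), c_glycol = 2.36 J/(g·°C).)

m ≈ 589 g

Energy conservation, ΣQ = 0:
m×0.78×(38.7 − 294) + 1160×2.36×(38.7 − (-4.12)) = 0
-199.13 m = -117224
m = -117224/-199.13 ≈ 588.7 g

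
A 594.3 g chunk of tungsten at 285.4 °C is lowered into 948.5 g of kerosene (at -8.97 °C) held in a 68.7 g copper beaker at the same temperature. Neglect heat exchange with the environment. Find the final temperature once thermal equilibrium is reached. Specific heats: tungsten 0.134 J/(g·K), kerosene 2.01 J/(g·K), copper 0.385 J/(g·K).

T_f ≈ 2.7 °C

Setting the total heat transfer to zero:
594.3*0.134*(T − 285.4) + 948.5*2.01*(T − (-8.97)) + 68.7*0.385*(T − (-8.97)) = 0
79.64(T − 285.4) + 1906.5(T − (-8.97)) + 26.45(T − (-8.97)) = 0
2012.6 T = 5389.7
T = 5389.7/2012.6 ≈ 2.68 °C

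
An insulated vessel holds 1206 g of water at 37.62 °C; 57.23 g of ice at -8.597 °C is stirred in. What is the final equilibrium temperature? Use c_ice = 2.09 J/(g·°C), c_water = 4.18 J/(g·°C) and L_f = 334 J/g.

Net heat exchanged in the isolated system is zero:
ice -8.597→0 °C: 57.23·2.09·8.597 = 1028.3; fusion: m_ice L_f = 57.23·334 = 19115; meltwater 0→T: 57.23·4.18·T = 239.22 T; water cools: 1206·4.18·(T − 37.62) = 5041.1(T − 37.62)
5280.3 T = 189645 − 20143 = 169502
T ≈ 32.10 °C. Since T > 0 °C, the all-ice-melts assumption holds.

T_f ≈ 32.1 °C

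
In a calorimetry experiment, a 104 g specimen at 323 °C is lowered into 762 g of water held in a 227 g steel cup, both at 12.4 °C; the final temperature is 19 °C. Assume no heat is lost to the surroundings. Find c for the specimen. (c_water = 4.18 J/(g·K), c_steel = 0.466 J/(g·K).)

c ≈ 0.687 J/(g·K)

Energy conservation, ΣQ = 0:
104×c×(19 − 323) + 762×4.18×(19 − 12.4) + 227×0.466×(19 − 12.4) = 0
-31616 c = -21720
c = -21720/-31616 ≈ 0.687 J/(g·K)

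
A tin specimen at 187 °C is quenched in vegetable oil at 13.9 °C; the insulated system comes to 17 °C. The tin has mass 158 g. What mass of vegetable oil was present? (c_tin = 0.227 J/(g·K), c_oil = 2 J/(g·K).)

|Q_tin| = |Q_oil|:
158×0.227×(187 − 17) = m×2×(17 − 13.9)
6.2 m = 6097.2  ⇒  m ≈ 983.4 g

m ≈ 983 g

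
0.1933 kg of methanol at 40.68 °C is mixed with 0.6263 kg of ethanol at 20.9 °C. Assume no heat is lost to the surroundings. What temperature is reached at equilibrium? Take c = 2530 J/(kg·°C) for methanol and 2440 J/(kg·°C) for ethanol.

T_f is the heat-capacity-weighted average of the initial temperatures:
T_f = (489.05*40.68 + 1528.2*20.9) / (489.05 + 1528.2)
    = 51833 / 2017.2 ≈ 25.70 °C

T_f ≈ 25.7 °C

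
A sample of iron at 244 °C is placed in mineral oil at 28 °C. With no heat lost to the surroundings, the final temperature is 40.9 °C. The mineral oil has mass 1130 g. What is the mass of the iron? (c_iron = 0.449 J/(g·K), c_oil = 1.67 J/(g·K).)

|Q_iron| = |Q_oil|:
m×0.449×(244 − 40.9) = 1130×1.67×(40.9 − 28)
91.19 m = 24344  ⇒  m ≈ 266.9 g

m ≈ 267 g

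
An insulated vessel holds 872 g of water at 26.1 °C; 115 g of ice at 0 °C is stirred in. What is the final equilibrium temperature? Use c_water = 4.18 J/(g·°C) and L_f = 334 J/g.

Energy balance with sensible and latent terms:
latent heat to melt: 115×334 = 38410
  meltwater 0→T: 115×4.18×T = 480.7 T
  water cools: 872×4.18×(T − 26.1) = 3645(T − 26.1)
4125.7 T = 95133 − 38410 = 56723
T ≈ 13.75 °C. Since T > 0 °C, the all-ice-melts assumption holds.

T_f ≈ 13.7 °C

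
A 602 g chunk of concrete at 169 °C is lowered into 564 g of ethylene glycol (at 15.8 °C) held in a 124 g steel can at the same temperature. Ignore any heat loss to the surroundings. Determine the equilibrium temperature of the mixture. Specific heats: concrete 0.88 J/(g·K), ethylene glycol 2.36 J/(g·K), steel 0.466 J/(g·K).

Heat gained plus heat lost sum to zero:
602·0.88·(T − 169) + 564·2.36·(T − 15.8) + 124·0.466·(T − 15.8) = 0
529.76(T − 169) + 1331(T − 15.8) + 57.78(T − 15.8) = 0
1918.6 T = 111473
T ≈ 58.10 °C

T_f ≈ 58.1 °C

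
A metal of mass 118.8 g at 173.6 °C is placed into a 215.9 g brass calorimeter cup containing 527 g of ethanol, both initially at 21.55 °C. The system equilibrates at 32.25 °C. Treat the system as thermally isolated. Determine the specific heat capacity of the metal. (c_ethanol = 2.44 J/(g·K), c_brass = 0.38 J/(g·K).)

c ≈ 0.872 J/(g·K)

Energy conservation, ΣQ = 0:
118.8·c·(32.25 − 173.6) + 527·2.44·(32.25 − 21.55) + 215.9·0.38·(32.25 − 21.55) = 0
-16792 c = -14637
c = -14637/-16792 ≈ 0.8716 J/(g·K)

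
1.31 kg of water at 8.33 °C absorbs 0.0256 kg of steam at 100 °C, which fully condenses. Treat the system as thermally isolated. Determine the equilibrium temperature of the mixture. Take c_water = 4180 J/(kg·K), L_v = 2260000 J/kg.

T_f ≈ 20.5 °C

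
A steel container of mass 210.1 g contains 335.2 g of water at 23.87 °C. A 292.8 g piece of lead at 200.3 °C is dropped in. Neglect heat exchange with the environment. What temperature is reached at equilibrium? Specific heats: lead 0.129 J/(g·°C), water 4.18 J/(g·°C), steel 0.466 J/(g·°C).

T_f ≈ 28.2 °C

T_f is the heat-capacity-weighted average of the initial temperatures:
T_f = (37.77·200.3 + 1401.1·23.87 + 97.91·23.87) / (37.77 + 1401.1 + 97.91)
    = 43348 / 1536.8 ≈ 28.21 °C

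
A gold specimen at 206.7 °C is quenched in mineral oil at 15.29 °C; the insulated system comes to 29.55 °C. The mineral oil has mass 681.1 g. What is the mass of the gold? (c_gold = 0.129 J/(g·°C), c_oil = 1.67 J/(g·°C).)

m ≈ 710 g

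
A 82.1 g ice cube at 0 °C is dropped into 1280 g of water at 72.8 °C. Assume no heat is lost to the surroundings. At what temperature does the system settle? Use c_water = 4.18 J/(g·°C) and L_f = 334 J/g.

T_f ≈ 63.6 °C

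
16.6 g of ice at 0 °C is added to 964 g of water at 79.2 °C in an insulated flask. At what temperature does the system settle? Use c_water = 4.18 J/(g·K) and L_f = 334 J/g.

T_f ≈ 76.5 °C

Sum of m c ΔT and latent-heat terms is zero:
melt ice: 16.6·334 = 5544.4
  meltwater 0→T: 16.6·4.18·T = 69.39 T
  water: 4029.5(T − 79.2)
4098.9 T = 319138 − 5544.4 = 313594
T ≈ 76.51 °C. Since T > 0 °C, the all-ice-melts assumption holds.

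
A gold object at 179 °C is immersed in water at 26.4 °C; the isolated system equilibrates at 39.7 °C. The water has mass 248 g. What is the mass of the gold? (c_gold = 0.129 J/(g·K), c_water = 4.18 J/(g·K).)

m ≈ 767 g

Heat lost by the gold = heat gained by the water:
m·0.129·(179 − 39.7) = 248·4.18·(39.7 − 26.4)
17.97 m = 13787  ⇒  m ≈ 767.3 g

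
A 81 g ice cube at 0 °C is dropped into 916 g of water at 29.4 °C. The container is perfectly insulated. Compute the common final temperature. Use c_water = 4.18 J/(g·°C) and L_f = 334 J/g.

T_f ≈ 20.5 °C

Let T be the final temperature. ΣQ_i = 0:
latent heat to melt: 81·334 = 27054
  meltwater 0→T: 81·4.18·T = 338.58 T
  water cools: 916·4.18·(T − 29.4) = 3828.9(T − 29.4)
4167.5 T = 112569 − 27054 = 85515
T ≈ 20.52 °C. Since T > 0 °C, the all-ice-melts assumption holds.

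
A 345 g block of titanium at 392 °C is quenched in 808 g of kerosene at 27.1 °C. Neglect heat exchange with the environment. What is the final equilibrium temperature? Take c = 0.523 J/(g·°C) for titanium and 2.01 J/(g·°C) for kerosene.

T_f ≈ 63.6 °C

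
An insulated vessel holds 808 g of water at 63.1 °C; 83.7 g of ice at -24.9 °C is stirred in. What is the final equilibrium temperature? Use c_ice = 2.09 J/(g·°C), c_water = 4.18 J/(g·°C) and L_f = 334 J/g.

T_f ≈ 48.5 °C

Sum of m c ΔT and latent-heat terms is zero:
ice -24.9→0 °C: 83.7×2.09×24.9 = 4355.8
  latent heat to melt: 83.7×334 = 27956
  warm the meltwater: 349.87 T
  water cools: 808×4.18×(T − 63.1) = 3377.4(T − 63.1)
3727.3 T = 213116 − 32312 = 180805
T ≈ 48.51 °C (positive, so assuming full melt was valid).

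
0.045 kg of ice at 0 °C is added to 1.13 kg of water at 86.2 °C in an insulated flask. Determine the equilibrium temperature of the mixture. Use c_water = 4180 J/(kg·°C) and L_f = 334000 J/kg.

Energy conservation, ΣQ = 0:
fusion: m_ice L_f = 0.045·334000 = 15030
  meltwater 0→T: 0.045·4180·T = 188.1 T
  water: 4723.4(T − 86.2)
4911.5 T = 407157 − 15030 = 392127
T ≈ 79.84 °C (positive, so assuming full melt was valid).

T_f ≈ 79.8 °C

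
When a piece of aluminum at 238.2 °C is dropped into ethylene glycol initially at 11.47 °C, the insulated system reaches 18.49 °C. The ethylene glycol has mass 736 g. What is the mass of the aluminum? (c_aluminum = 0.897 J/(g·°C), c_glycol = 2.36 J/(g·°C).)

m ≈ 61.9 g

Energy conservation, ΣQ = 0:
m·0.897·(18.49 − 238.2) + 736·2.36·(18.49 − 11.47) = 0
-197.08 m = -12193
m = -12193/-197.08 ≈ 61.87 g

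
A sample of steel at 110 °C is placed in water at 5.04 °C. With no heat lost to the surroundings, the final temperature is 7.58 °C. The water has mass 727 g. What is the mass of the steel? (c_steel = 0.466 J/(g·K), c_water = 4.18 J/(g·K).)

m ≈ 162 g

Energy conservation, ΣQ = 0:
m·0.466·(7.58 − 110) + 727·4.18·(7.58 − 5.04) = 0
-47.73 m = -7718.7
m = -7718.7/-47.73 ≈ 161.7 g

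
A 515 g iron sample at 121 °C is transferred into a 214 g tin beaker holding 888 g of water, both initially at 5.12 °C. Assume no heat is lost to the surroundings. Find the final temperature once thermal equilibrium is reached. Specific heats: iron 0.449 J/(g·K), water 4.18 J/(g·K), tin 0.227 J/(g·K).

T_f ≈ 11.8 °C

Energy conservation, ΣQ = 0:
515·0.449·(T − 121) + 888·4.18·(T − 5.12) + 214·0.227·(T − 5.12) = 0
231.24(T − 121) + 3711.8(T − 5.12) + 48.58(T − 5.12) = 0
3991.7 T = 47233
T = 47233 / 3991.7 = 11.8 °C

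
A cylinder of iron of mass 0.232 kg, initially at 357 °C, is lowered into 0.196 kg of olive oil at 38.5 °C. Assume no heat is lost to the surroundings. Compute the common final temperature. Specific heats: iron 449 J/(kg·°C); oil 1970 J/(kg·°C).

T_f is the heat-capacity-weighted average of the initial temperatures:
T_f = (104.17·357 + 386.12·38.5) / (104.17 + 386.12)
    = 52054 / 490.29 ≈ 106.17 °C

T_f ≈ 106.2 °C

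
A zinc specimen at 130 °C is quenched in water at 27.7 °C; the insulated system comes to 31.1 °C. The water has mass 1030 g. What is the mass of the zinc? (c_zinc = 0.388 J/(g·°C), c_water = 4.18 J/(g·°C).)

Energy conservation, ΣQ = 0:
m·0.388·(31.1 − 130) + 1030·4.18·(31.1 − 27.7) = 0
-38.37 m = -14638
m = -14638/-38.37 ≈ 381.5 g

m ≈ 381 g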